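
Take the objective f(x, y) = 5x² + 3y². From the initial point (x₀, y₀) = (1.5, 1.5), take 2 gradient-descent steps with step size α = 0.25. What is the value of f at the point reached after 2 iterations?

∇f = (10x, 6y)
Step 1: at (1.5, 1.5), ∇f = (15, 9) → (1.5, 1.5) − 0.25·(15, 9) = (-2.25, -0.75)
Step 2: at (-2.25, -0.75), ∇f = (-22.5, -4.5) → (-2.25, -0.75) − 0.25·(-22.5, -4.5) = (3.375, 0.375)
f(3.375, 0.375) = 57.375

57.375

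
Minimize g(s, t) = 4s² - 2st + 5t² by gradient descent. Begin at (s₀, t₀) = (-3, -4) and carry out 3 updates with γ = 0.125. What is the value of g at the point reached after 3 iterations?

0.0830078125

∇g = (8s - 2t, -2s + 10t)
Step 1: at (-3, -4), ∇g = (-16, -34) → (-3, -4) − 0.125·(-16, -34) = (-1, 0.25)
Step 2: at (-1, 0.25), ∇g = (-8.5, 4.5) → (-1, 0.25) − 0.125·(-8.5, 4.5) = (0.0625, -0.3125)
Step 3: at (0.0625, -0.3125), ∇g = (1.125, -3.25) → (0.0625, -0.3125) − 0.125·(1.125, -3.25) = (-0.078125, 0.09375)
g(-0.078125, 0.09375) = 0.0830078125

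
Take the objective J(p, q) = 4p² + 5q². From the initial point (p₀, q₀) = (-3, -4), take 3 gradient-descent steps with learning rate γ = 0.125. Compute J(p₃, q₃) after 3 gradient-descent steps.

0.01953125

∇J = (8p, 10q)
(p₁, q₁) = (-3, -4) − 0.125·(-24, -40) = (0, 1)
(p₂, q₂) = (0, 1) − 0.125·(0, 10) = (0, -0.25)
(p₃, q₃) = (0, -0.25) − 0.125·(0, -2.5) = (0, 0.0625)
J(0, 0.0625) = 0.01953125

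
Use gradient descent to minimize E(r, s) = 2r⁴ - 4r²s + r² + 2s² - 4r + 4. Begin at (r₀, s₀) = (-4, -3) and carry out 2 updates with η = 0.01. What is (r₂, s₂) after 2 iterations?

∇E = (8r³ - 8rs + 2r - 4, -4r² + 4s)
(r₁, s₁) = (-4, -3) − 0.01·(-620, -76) = (2.2, -2.24)
(r₂, s₂) = (2.2, -2.24) − 0.01·(125.008, -28.32) = (0.94992, -1.9568)

(0.94992, -1.9568)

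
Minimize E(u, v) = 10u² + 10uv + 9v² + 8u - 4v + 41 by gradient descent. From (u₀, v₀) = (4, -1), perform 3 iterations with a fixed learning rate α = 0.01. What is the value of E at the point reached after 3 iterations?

∇E = (20u + 10v + 8, 10u + 18v - 4)
(u₁, v₁) = (4, -1) − 0.01·(78, 18) = (3.22, -1.18)
(u₂, v₂) = (3.22, -1.18) − 0.01·(60.6, 6.96) = (2.614, -1.2496)
(u₃, v₃) = (2.614, -1.2496) − 0.01·(47.784, -0.3528) = (2.13616, -1.246072)
E(2.13616, -1.246072) = 96.061530683456

96.061530683456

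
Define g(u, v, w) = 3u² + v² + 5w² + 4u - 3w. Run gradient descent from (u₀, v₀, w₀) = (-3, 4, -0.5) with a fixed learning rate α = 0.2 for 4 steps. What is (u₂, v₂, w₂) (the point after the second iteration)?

∇g = (6u + 4, 2v, 10w - 3)
Step 1: at (-3, 4, -0.5), ∇g = (-14, 8, -8) → (-3, 4, -0.5) − 0.2·(-14, 8, -8) = (-0.2, 2.4, 1.1)
Step 2: at (-0.2, 2.4, 1.1), ∇g = (2.8, 4.8, 8) → (-0.2, 2.4, 1.1) − 0.2·(2.8, 4.8, 8) = (-0.76, 1.44, -0.5)

(-0.76, 1.44, -0.5)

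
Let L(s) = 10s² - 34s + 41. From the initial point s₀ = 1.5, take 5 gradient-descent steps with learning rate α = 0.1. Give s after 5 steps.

1.9

L′(s) = 20s - 34
Step 1: L′(1.5) = -4; s₁ = 1.5 − 0.1·(-4) = 1.9
Step 2: L′(1.9) = 4; s₂ = 1.9 − 0.1·4 = 1.5
Step 3: L′(1.5) = -4; s₃ = 1.5 − 0.1·(-4) = 1.9
Step 4: L′(1.9) = 4; s₄ = 1.9 − 0.1·4 = 1.5
Step 5: L′(1.5) = -4; s₅ = 1.5 − 0.1·(-4) = 1.9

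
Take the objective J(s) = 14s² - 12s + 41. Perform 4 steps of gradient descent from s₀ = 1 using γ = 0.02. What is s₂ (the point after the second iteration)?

J′(s) = 28s - 12
Step 1: J′(1) = 16; s₁ = 1 − 0.02·16 = 0.68
Step 2: J′(0.68) = 7.04; s₂ = 0.68 − 0.02·7.04 = 0.5392

0.5392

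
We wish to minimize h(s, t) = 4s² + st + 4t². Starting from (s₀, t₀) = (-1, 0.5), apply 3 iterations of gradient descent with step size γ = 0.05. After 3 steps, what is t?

∇h = (8s + t, s + 8t)
(s₁, t₁) = (-1, 0.5) − 0.05·(-7.5, 3) = (-0.625, 0.35)
(s₂, t₂) = (-0.625, 0.35) − 0.05·(-4.65, 2.175) = (-0.3925, 0.24125)
(s₃, t₃) = (-0.3925, 0.24125) − 0.05·(-2.89875, 1.5375) = (-0.2475625, 0.164375)
t = 0.164375

0.164375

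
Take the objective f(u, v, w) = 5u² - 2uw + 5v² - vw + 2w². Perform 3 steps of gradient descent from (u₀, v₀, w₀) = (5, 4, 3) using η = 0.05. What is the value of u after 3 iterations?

∇f = (10u - 2w, 10v - w, -2u - v + 4w)
Step 1: at (5, 4, 3), ∇f = (44, 37, -2) → (5, 4, 3) − 0.05·(44, 37, -2) = (2.8, 2.15, 3.1)
Step 2: at (2.8, 2.15, 3.1), ∇f = (21.8, 18.4, 4.65) → (2.8, 2.15, 3.1) − 0.05·(21.8, 18.4, 4.65) = (1.71, 1.23, 2.8675)
Step 3: at (1.71, 1.23, 2.8675), ∇f = (11.365, 9.4325, 6.82) → (1.71, 1.23, 2.8675) − 0.05·(11.365, 9.4325, 6.82) = (1.14175, 0.758375, 2.5265)
u = 1.14175

1.14175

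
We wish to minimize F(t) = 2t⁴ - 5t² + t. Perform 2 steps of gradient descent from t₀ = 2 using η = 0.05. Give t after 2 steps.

-0.41875

F′(t) = 8t³ - 10t + 1
Step 1: F′(2) = 45; t₁ = 2 − 0.05·45 = -0.25
Step 2: F′(-0.25) = 3.375; t₂ = -0.25 − 0.05·3.375 = -0.41875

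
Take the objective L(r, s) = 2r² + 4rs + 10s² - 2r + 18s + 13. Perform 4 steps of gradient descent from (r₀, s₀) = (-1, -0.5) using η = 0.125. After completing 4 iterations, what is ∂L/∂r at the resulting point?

2

∇L = (4r + 4s - 2, 4r + 20s + 18)
Step 1: at (-1, -0.5), ∇L = (-8, 4) → (-1, -0.5) − 0.125·(-8, 4) = (0, -1)
Step 2: at (0, -1), ∇L = (-6, -2) → (0, -1) − 0.125·(-6, -2) = (0.75, -0.75)
Step 3: at (0.75, -0.75), ∇L = (-2, 6) → (0.75, -0.75) − 0.125·(-2, 6) = (1, -1.5)
Step 4: at (1, -1.5), ∇L = (-4, -8) → (1, -1.5) − 0.125·(-4, -8) = (1.5, -0.5)
∂L/∂r at (1.5, -0.5) = 2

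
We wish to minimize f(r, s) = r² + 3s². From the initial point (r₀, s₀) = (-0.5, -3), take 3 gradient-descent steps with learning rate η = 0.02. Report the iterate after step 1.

(-0.48, -2.64)

∇f = (2r, 6s)
Step 1: at (-0.5, -3), ∇f = (-1, -18) → (-0.5, -3) − 0.02·(-1, -18) = (-0.48, -2.64)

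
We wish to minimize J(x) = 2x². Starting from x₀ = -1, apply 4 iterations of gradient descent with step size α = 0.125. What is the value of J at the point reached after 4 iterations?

J′(x) = 4x
x₁ = -1 − 0.125·(-4) = -0.5
x₂ = -0.5 − 0.125·(-2) = -0.25
x₃ = -0.25 − 0.125·(-1) = -0.125
x₄ = -0.125 − 0.125·(-0.5) = -0.0625
J(-0.0625) = 0.0078125

0.0078125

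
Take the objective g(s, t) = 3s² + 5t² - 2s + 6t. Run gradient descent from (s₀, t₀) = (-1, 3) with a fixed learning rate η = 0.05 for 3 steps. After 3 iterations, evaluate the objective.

∇g = (6s - 2, 10t + 6)
Step 1: at (-1, 3), ∇g = (-8, 36) → (-1, 3) − 0.05·(-8, 36) = (-0.6, 1.2)
Step 2: at (-0.6, 1.2), ∇g = (-5.6, 18) → (-0.6, 1.2) − 0.05·(-5.6, 18) = (-0.32, 0.3)
Step 3: at (-0.32, 0.3), ∇g = (-3.92, 9) → (-0.32, 0.3) − 0.05·(-3.92, 9) = (-0.124, -0.15)
g(-0.124, -0.15) = -0.493372

-0.493372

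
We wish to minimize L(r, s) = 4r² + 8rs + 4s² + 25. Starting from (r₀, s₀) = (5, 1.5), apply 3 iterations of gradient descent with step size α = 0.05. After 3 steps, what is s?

-1.724

∇L = (8r + 8s, 8r + 8s)
(r₁, s₁) = (5, 1.5) − 0.05·(52, 52) = (2.4, -1.1)
(r₂, s₂) = (2.4, -1.1) − 0.05·(10.4, 10.4) = (1.88, -1.62)
(r₃, s₃) = (1.88, -1.62) − 0.05·(2.08, 2.08) = (1.776, -1.724)
s = -1.724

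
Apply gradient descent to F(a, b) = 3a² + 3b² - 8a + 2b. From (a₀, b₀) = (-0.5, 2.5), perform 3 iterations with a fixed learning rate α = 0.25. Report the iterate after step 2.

(0.875, 0.375)

∇F = (6a - 8, 6b + 2)
(a₁, b₁) = (-0.5, 2.5) − 0.25·(-11, 17) = (2.25, -1.75)
(a₂, b₂) = (2.25, -1.75) − 0.25·(5.5, -8.5) = (0.875, 0.375)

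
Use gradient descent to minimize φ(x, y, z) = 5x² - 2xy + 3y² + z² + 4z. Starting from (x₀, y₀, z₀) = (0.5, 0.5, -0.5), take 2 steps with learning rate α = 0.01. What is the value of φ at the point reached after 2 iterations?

∇φ = (10x - 2y, -2x + 6y, 2z + 4)
(x₁, y₁, z₁) = (0.5, 0.5, -0.5) − 0.01·(4, 2, 3) = (0.46, 0.48, -0.53)
(x₂, y₂, z₂) = (0.46, 0.48, -0.53) − 0.01·(3.64, 1.96, 2.94) = (0.4236, 0.4604, -0.5594)
φ(0.4236, 0.4604, -0.5594) = -0.78163324

-0.78163324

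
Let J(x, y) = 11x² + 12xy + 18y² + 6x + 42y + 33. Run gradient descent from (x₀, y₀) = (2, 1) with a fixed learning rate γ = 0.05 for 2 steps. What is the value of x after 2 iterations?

∇J = (22x + 12y + 6, 12x + 36y + 42)
(x₁, y₁) = (2, 1) − 0.05·(62, 102) = (-1.1, -4.1)
(x₂, y₂) = (-1.1, -4.1) − 0.05·(-67.4, -118.8) = (2.27, 1.84)
x = 2.27

2.27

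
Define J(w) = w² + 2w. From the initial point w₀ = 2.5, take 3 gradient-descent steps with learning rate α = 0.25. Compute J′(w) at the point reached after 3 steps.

J′(w) = 2w + 2
w₁ = 2.5 − 0.25·7 = 0.75
w₂ = 0.75 − 0.25·3.5 = -0.125
w₃ = -0.125 − 0.25·1.75 = -0.5625
J′(w) at (-0.5625) = 0.875

0.875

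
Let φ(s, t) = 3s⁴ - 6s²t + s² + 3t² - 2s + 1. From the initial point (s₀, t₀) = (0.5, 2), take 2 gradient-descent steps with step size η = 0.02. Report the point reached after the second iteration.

(0.96104392, 1.639148)

∇φ = (12s³ - 12st + 2s - 2, -6s² + 6t)
Step 1: at (0.5, 2), ∇φ = (-11.5, 10.5) → (0.5, 2) − 0.02·(-11.5, 10.5) = (0.73, 1.79)
Step 2: at (0.73, 1.79), ∇φ = (-11.552196, 7.5426) → (0.73, 1.79) − 0.02·(-11.552196, 7.5426) = (0.96104392, 1.639148)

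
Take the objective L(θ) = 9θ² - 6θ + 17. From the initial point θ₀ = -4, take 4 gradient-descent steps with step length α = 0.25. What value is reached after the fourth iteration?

L′(θ) = 18θ - 6
θ₁ = -4 − 0.25·(-78) = 15.5
θ₂ = 15.5 − 0.25·273 = -52.75
θ₃ = -52.75 − 0.25·(-955.5) = 186.125
θ₄ = 186.125 − 0.25·3344.25 = -649.9375

-649.9375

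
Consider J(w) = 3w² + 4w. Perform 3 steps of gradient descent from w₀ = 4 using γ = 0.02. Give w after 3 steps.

2.513536

J′(w) = 6w + 4
Step 1: J′(4) = 28; w₁ = 4 − 0.02·28 = 3.44
Step 2: J′(3.44) = 24.64; w₂ = 3.44 − 0.02·24.64 = 2.9472
Step 3: J′(2.9472) = 21.6832; w₃ = 2.9472 − 0.02·21.6832 = 2.513536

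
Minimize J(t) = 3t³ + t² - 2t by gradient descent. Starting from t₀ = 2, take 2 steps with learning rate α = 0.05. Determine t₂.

0.1855

J′(t) = 9t² + 2t - 2
t₁ = 2 − 0.05·38 = 0.1
t₂ = 0.1 − 0.05·(-1.71) = 0.1855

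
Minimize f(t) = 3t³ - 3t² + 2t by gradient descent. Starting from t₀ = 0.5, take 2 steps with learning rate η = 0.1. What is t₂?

0.2734375

f′(t) = 9t² - 6t + 2
Step 1: f′(0.5) = 1.25; t₁ = 0.5 − 0.1·1.25 = 0.375
Step 2: f′(0.375) = 1.015625; t₂ = 0.375 − 0.1·1.015625 = 0.2734375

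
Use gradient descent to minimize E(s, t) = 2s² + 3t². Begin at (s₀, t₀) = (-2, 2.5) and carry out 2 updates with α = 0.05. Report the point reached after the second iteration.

∇E = (4s, 6t)
(s₁, t₁) = (-2, 2.5) − 0.05·(-8, 15) = (-1.6, 1.75)
(s₂, t₂) = (-1.6, 1.75) − 0.05·(-6.4, 10.5) = (-1.28, 1.225)

(-1.28, 1.225)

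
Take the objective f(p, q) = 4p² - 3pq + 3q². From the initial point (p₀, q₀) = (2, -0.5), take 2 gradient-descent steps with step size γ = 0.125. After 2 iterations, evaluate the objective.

0.18145751953125

∇f = (8p - 3q, -3p + 6q)
Step 1: at (2, -0.5), ∇f = (17.5, -9) → (2, -0.5) − 0.125·(17.5, -9) = (-0.1875, 0.625)
Step 2: at (-0.1875, 0.625), ∇f = (-3.375, 4.3125) → (-0.1875, 0.625) − 0.125·(-3.375, 4.3125) = (0.234375, 0.0859375)
f(0.234375, 0.0859375) = 0.18145751953125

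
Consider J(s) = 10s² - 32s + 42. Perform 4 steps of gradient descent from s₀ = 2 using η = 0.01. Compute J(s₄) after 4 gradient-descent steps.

16.668435456

J′(s) = 20s - 32
s₁ = 2 − 0.01·8 = 1.92
s₂ = 1.92 − 0.01·6.4 = 1.856
s₃ = 1.856 − 0.01·5.12 = 1.8048
s₄ = 1.8048 − 0.01·4.096 = 1.76384
J(1.76384) = 16.668435456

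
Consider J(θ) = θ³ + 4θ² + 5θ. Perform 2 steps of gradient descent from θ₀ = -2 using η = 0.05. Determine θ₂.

-2.110375

J′(θ) = 3θ² + 8θ + 5
Step 1: J′(-2) = 1; θ₁ = -2 − 0.05·1 = -2.05
Step 2: J′(-2.05) = 1.2075; θ₂ = -2.05 − 0.05·1.2075 = -2.110375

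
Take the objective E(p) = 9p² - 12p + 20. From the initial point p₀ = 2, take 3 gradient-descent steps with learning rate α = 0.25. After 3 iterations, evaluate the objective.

29428.25

E′(p) = 18p - 12
Step 1: E′(2) = 24; p₁ = 2 − 0.25·24 = -4
Step 2: E′(-4) = -84; p₂ = -4 − 0.25·(-84) = 17
Step 3: E′(17) = 294; p₃ = 17 − 0.25·294 = -56.5
E(-56.5) = 29428.25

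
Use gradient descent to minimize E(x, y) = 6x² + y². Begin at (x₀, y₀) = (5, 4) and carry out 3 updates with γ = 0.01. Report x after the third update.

∇E = (12x, 2y)
Step 1: at (5, 4), ∇E = (60, 8) → (5, 4) − 0.01·(60, 8) = (4.4, 3.92)
Step 2: at (4.4, 3.92), ∇E = (52.8, 7.84) → (4.4, 3.92) − 0.01·(52.8, 7.84) = (3.872, 3.8416)
Step 3: at (3.872, 3.8416), ∇E = (46.464, 7.6832) → (3.872, 3.8416) − 0.01·(46.464, 7.6832) = (3.40736, 3.764768)
x = 3.40736

3.40736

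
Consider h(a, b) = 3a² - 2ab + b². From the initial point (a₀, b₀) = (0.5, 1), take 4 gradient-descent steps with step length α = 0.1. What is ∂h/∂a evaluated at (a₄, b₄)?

∇h = (6a - 2b, -2a + 2b)
Step 1: at (0.5, 1), ∇h = (1, 1) → (0.5, 1) − 0.1·(1, 1) = (0.4, 0.9)
Step 2: at (0.4, 0.9), ∇h = (0.6, 1) → (0.4, 0.9) − 0.1·(0.6, 1) = (0.34, 0.8)
Step 3: at (0.34, 0.8), ∇h = (0.44, 0.92) → (0.34, 0.8) − 0.1·(0.44, 0.92) = (0.296, 0.708)
Step 4: at (0.296, 0.708), ∇h = (0.36, 0.824) → (0.296, 0.708) − 0.1·(0.36, 0.824) = (0.26, 0.6256)
∂h/∂a at (0.26, 0.6256) = 0.3088

0.3088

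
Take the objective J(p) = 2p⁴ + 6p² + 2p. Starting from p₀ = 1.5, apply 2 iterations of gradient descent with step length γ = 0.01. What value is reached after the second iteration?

J′(p) = 8p³ + 12p + 2
p₁ = 1.5 − 0.01·47 = 1.03
p₂ = 1.03 − 0.01·23.101816 = 0.79898184

0.79898184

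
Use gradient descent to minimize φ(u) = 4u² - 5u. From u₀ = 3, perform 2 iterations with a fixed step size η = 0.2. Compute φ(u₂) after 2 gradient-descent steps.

1.3616

φ′(u) = 8u - 5
u₁ = 3 − 0.2·19 = -0.8
u₂ = -0.8 − 0.2·(-11.4) = 1.48
φ(1.48) = 1.3616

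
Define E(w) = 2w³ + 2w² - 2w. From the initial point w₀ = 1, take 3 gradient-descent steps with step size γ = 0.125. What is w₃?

E′(w) = 6w² + 4w - 2
w₁ = 1 − 0.125·8 = 0
w₂ = 0 − 0.125·(-2) = 0.25
w₃ = 0.25 − 0.125·(-0.625) = 0.328125

0.328125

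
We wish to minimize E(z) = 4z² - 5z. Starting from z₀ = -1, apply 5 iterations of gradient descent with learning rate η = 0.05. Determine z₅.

E′(z) = 8z - 5
Step 1: E′(-1) = -13; z₁ = -1 − 0.05·(-13) = -0.35
Step 2: E′(-0.35) = -7.8; z₂ = -0.35 − 0.05·(-7.8) = 0.04
Step 3: E′(0.04) = -4.68; z₃ = 0.04 − 0.05·(-4.68) = 0.274
Step 4: E′(0.274) = -2.808; z₄ = 0.274 − 0.05·(-2.808) = 0.4144
Step 5: E′(0.4144) = -1.6848; z₅ = 0.4144 − 0.05·(-1.6848) = 0.49864

0.49864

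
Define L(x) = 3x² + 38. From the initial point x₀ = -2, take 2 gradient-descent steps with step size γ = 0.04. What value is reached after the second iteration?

L′(x) = 6x
x₁ = -2 − 0.04·(-12) = -1.52
x₂ = -1.52 − 0.04·(-9.12) = -1.1552

-1.1552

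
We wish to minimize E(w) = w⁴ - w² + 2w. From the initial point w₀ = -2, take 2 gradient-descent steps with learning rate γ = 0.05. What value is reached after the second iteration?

-0.8014

E′(w) = 4w³ - 2w + 2
Step 1: E′(-2) = -26; w₁ = -2 − 0.05·(-26) = -0.7
Step 2: E′(-0.7) = 2.028; w₂ = -0.7 − 0.05·2.028 = -0.8014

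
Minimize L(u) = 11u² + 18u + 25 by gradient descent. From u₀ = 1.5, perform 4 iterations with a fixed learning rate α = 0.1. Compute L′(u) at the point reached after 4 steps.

105.7536

L′(u) = 22u + 18
Step 1: L′(1.5) = 51; u₁ = 1.5 − 0.1·51 = -3.6
Step 2: L′(-3.6) = -61.2; u₂ = -3.6 − 0.1·(-61.2) = 2.52
Step 3: L′(2.52) = 73.44; u₃ = 2.52 − 0.1·73.44 = -4.824
Step 4: L′(-4.824) = -88.128; u₄ = -4.824 − 0.1·(-88.128) = 3.9888
L′(u) at (3.9888) = 105.7536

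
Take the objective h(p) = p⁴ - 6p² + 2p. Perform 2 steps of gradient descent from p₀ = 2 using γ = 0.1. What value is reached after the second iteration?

h′(p) = 4p³ - 12p + 2
Step 1: h′(2) = 10; p₁ = 2 − 0.1·10 = 1
Step 2: h′(1) = -6; p₂ = 1 − 0.1·(-6) = 1.6

1.6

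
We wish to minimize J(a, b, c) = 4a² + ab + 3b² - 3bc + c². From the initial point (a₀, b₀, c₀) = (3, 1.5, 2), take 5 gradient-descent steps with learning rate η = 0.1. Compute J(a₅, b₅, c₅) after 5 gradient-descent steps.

0.6548652364

∇J = (8a + b, a + 6b - 3c, -3b + 2c)
(a₁, b₁, c₁) = (3, 1.5, 2) − 0.1·(25.5, 6, -0.5) = (0.45, 0.9, 2.05)
(a₂, b₂, c₂) = (0.45, 0.9, 2.05) − 0.1·(4.5, -0.3, 1.4) = (0, 0.93, 1.91)
(a₃, b₃, c₃) = (0, 0.93, 1.91) − 0.1·(0.93, -0.15, 1.03) = (-0.093, 0.945, 1.807)
(a₄, b₄, c₄) = (-0.093, 0.945, 1.807) − 0.1·(0.201, 0.156, 0.779) = (-0.1131, 0.9294, 1.7291)
(a₅, b₅, c₅) = (-0.1131, 0.9294, 1.7291) − 0.1·(0.0246, 0.276, 0.67) = (-0.11556, 0.9018, 1.6621)
J(-0.11556, 0.9018, 1.6621) = 0.6548652364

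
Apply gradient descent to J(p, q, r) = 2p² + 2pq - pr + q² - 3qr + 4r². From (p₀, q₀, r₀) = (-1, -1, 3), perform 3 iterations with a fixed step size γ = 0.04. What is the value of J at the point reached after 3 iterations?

2.737581645824

∇J = (4p + 2q - r, 2p + 2q - 3r, -p - 3q + 8r)
(p₁, q₁, r₁) = (-1, -1, 3) − 0.04·(-9, -13, 28) = (-0.64, -0.48, 1.88)
(p₂, q₂, r₂) = (-0.64, -0.48, 1.88) − 0.04·(-5.4, -7.88, 17.12) = (-0.424, -0.1648, 1.1952)
(p₃, q₃, r₃) = (-0.424, -0.1648, 1.1952) − 0.04·(-3.2208, -4.7632, 10.48) = (-0.295168, 0.025728, 0.776)
J(-0.295168, 0.025728, 0.776) = 2.737581645824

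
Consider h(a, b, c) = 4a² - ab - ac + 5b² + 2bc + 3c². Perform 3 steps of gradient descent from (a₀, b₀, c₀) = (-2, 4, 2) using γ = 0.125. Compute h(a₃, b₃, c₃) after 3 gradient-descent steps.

0.7266845703125

∇h = (8a - b - c, -a + 10b + 2c, -a + 2b + 6c)
(a₁, b₁, c₁) = (-2, 4, 2) − 0.125·(-22, 46, 22) = (0.75, -1.75, -0.75)
(a₂, b₂, c₂) = (0.75, -1.75, -0.75) − 0.125·(8.5, -19.75, -8.75) = (-0.3125, 0.71875, 0.34375)
(a₃, b₃, c₃) = (-0.3125, 0.71875, 0.34375) − 0.125·(-3.5625, 8.1875, 3.8125) = (0.1328125, -0.3046875, -0.1328125)
h(0.1328125, -0.3046875, -0.1328125) = 0.7266845703125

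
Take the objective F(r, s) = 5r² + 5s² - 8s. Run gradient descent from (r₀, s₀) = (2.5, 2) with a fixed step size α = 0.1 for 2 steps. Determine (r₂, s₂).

(0, 0.8)

∇F = (10r, 10s - 8)
(r₁, s₁) = (2.5, 2) − 0.1·(25, 12) = (0, 0.8)
(r₂, s₂) = (0, 0.8) − 0.1·(0, 0) = (0, 0.8)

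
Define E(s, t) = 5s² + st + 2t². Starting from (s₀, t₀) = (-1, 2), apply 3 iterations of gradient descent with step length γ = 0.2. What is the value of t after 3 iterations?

0.144

∇E = (10s + t, s + 4t)
Step 1: at (-1, 2), ∇E = (-8, 7) → (-1, 2) − 0.2·(-8, 7) = (0.6, 0.6)
Step 2: at (0.6, 0.6), ∇E = (6.6, 3) → (0.6, 0.6) − 0.2·(6.6, 3) = (-0.72, 0)
Step 3: at (-0.72, 0), ∇E = (-7.2, -0.72) → (-0.72, 0) − 0.2·(-7.2, -0.72) = (0.72, 0.144)
t = 0.144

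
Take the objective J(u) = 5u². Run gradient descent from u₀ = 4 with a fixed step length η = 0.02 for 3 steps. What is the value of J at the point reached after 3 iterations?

J′(u) = 10u
Step 1: J′(4) = 40; u₁ = 4 − 0.02·40 = 3.2
Step 2: J′(3.2) = 32; u₂ = 3.2 − 0.02·32 = 2.56
Step 3: J′(2.56) = 25.6; u₃ = 2.56 − 0.02·25.6 = 2.048
J(2.048) = 20.97152

20.97152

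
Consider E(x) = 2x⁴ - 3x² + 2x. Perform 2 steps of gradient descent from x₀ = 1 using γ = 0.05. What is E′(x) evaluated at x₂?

E′(x) = 8x³ - 6x + 2
Step 1: E′(1) = 4; x₁ = 1 − 0.05·4 = 0.8
Step 2: E′(0.8) = 1.296; x₂ = 0.8 − 0.05·1.296 = 0.7352
E′(x) at (0.7352) = 0.767916785664

0.767916785664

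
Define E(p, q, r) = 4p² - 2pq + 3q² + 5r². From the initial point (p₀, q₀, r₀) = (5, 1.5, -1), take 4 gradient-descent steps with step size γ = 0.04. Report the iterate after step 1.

∇E = (8p - 2q, -2p + 6q, 10r)
(p₁, q₁, r₁) = (5, 1.5, -1) − 0.04·(37, -1, -10) = (3.52, 1.54, -0.6)

(3.52, 1.54, -0.6)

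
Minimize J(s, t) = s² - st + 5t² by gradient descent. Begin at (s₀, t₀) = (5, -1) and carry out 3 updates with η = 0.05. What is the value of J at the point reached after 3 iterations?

∇J = (2s - t, -s + 10t)
(s₁, t₁) = (5, -1) − 0.05·(11, -15) = (4.45, -0.25)
(s₂, t₂) = (4.45, -0.25) − 0.05·(9.15, -6.95) = (3.9925, 0.0975)
(s₃, t₃) = (3.9925, 0.0975) − 0.05·(7.8875, -3.0175) = (3.598125, 0.248375)
J(3.598125, 0.248375) = 12.361269921875

12.361269921875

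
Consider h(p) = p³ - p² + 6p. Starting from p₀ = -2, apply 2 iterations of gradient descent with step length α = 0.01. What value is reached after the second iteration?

-2.472252

h′(p) = 3p² - 2p + 6
Step 1: h′(-2) = 22; p₁ = -2 − 0.01·22 = -2.22
Step 2: h′(-2.22) = 25.2252; p₂ = -2.22 − 0.01·25.2252 = -2.472252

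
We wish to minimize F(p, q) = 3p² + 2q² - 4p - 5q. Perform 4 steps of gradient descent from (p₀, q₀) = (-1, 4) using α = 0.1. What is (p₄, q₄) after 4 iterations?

∇F = (6p - 4, 4q - 5)
Step 1: at (-1, 4), ∇F = (-10, 11) → (-1, 4) − 0.1·(-10, 11) = (0, 2.9)
Step 2: at (0, 2.9), ∇F = (-4, 6.6) → (0, 2.9) − 0.1·(-4, 6.6) = (0.4, 2.24)
Step 3: at (0.4, 2.24), ∇F = (-1.6, 3.96) → (0.4, 2.24) − 0.1·(-1.6, 3.96) = (0.56, 1.844)
Step 4: at (0.56, 1.844), ∇F = (-0.64, 2.376) → (0.56, 1.844) − 0.1·(-0.64, 2.376) = (0.624, 1.6064)

(0.624, 1.6064)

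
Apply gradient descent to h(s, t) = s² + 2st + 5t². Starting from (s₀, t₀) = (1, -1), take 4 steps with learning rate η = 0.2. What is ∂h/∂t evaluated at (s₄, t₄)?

-10.9696

∇h = (2s + 2t, 2s + 10t)
(s₁, t₁) = (1, -1) − 0.2·(0, -8) = (1, 0.6)
(s₂, t₂) = (1, 0.6) − 0.2·(3.2, 8) = (0.36, -1)
(s₃, t₃) = (0.36, -1) − 0.2·(-1.28, -9.28) = (0.616, 0.856)
(s₄, t₄) = (0.616, 0.856) − 0.2·(2.944, 9.792) = (0.0272, -1.1024)
∂h/∂t at (0.0272, -1.1024) = -10.9696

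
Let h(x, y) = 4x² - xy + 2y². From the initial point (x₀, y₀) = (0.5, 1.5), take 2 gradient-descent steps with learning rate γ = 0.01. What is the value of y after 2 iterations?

∇h = (8x - y, -x + 4y)
(x₁, y₁) = (0.5, 1.5) − 0.01·(2.5, 5.5) = (0.475, 1.445)
(x₂, y₂) = (0.475, 1.445) − 0.01·(2.355, 5.305) = (0.45145, 1.39195)
y = 1.39195

1.39195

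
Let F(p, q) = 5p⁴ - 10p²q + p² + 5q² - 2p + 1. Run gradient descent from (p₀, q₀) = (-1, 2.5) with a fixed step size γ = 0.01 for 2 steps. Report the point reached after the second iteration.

∇F = (20p³ - 20pq + 2p - 2, -10p² + 10q)
(p₁, q₁) = (-1, 2.5) − 0.01·(26, 15) = (-1.26, 2.35)
(p₂, q₂) = (-1.26, 2.35) − 0.01·(14.69248, 7.624) = (-1.4069248, 2.27376)

(-1.4069248, 2.27376)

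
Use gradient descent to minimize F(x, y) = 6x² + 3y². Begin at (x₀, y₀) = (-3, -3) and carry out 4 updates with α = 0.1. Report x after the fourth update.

-0.0048

∇F = (12x, 6y)
(x₁, y₁) = (-3, -3) − 0.1·(-36, -18) = (0.6, -1.2)
(x₂, y₂) = (0.6, -1.2) − 0.1·(7.2, -7.2) = (-0.12, -0.48)
(x₃, y₃) = (-0.12, -0.48) − 0.1·(-1.44, -2.88) = (0.024, -0.192)
(x₄, y₄) = (0.024, -0.192) − 0.1·(0.288, -1.152) = (-0.0048, -0.0768)
x = -0.0048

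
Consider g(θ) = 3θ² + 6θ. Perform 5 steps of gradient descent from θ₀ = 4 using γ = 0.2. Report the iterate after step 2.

g′(θ) = 6θ + 6
θ₁ = 4 − 0.2·30 = -2
θ₂ = -2 − 0.2·(-6) = -0.8

-0.8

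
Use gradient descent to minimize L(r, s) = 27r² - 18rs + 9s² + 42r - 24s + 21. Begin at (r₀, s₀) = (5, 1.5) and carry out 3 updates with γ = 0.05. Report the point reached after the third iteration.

(-40.099, 17.547)

∇L = (54r - 18s + 42, -18r + 18s - 24)
Step 1: at (5, 1.5), ∇L = (285, -87) → (5, 1.5) − 0.05·(285, -87) = (-9.25, 5.85)
Step 2: at (-9.25, 5.85), ∇L = (-562.8, 247.8) → (-9.25, 5.85) − 0.05·(-562.8, 247.8) = (18.89, -6.54)
Step 3: at (18.89, -6.54), ∇L = (1179.78, -481.74) → (18.89, -6.54) − 0.05·(1179.78, -481.74) = (-40.099, 17.547)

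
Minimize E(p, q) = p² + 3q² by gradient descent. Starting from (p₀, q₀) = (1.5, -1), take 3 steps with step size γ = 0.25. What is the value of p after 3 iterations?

∇E = (2p, 6q)
Step 1: at (1.5, -1), ∇E = (3, -6) → (1.5, -1) − 0.25·(3, -6) = (0.75, 0.5)
Step 2: at (0.75, 0.5), ∇E = (1.5, 3) → (0.75, 0.5) − 0.25·(1.5, 3) = (0.375, -0.25)
Step 3: at (0.375, -0.25), ∇E = (0.75, -1.5) → (0.375, -0.25) − 0.25·(0.75, -1.5) = (0.1875, 0.125)
p = 0.1875

0.1875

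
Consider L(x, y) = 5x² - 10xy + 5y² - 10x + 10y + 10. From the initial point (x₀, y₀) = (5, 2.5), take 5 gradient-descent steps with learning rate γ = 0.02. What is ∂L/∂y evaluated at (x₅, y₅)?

-1.1664

∇L = (10x - 10y - 10, -10x + 10y + 10)
Step 1: at (5, 2.5), ∇L = (15, -15) → (5, 2.5) − 0.02·(15, -15) = (4.7, 2.8)
Step 2: at (4.7, 2.8), ∇L = (9, -9) → (4.7, 2.8) − 0.02·(9, -9) = (4.52, 2.98)
Step 3: at (4.52, 2.98), ∇L = (5.4, -5.4) → (4.52, 2.98) − 0.02·(5.4, -5.4) = (4.412, 3.088)
Step 4: at (4.412, 3.088), ∇L = (3.24, -3.24) → (4.412, 3.088) − 0.02·(3.24, -3.24) = (4.3472, 3.1528)
Step 5: at (4.3472, 3.1528), ∇L = (1.944, -1.944) → (4.3472, 3.1528) − 0.02·(1.944, -1.944) = (4.30832, 3.19168)
∂L/∂y at (4.30832, 3.19168) = -1.1664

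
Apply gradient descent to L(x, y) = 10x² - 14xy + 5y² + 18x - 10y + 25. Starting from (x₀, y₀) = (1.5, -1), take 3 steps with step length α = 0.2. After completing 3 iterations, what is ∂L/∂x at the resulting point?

∇L = (20x - 14y + 18, -14x + 10y - 10)
(x₁, y₁) = (1.5, -1) − 0.2·(62, -41) = (-10.9, 7.2)
(x₂, y₂) = (-10.9, 7.2) − 0.2·(-300.8, 214.6) = (49.26, -35.72)
(x₃, y₃) = (49.26, -35.72) − 0.2·(1503.28, -1056.84) = (-251.396, 175.648)
∂L/∂x at (-251.396, 175.648) = -7468.992

-7468.992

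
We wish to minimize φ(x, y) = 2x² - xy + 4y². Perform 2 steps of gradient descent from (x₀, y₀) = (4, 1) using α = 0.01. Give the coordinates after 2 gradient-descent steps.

(3.7056, 0.9217)

∇φ = (4x - y, -x + 8y)
Step 1: at (4, 1), ∇φ = (15, 4) → (4, 1) − 0.01·(15, 4) = (3.85, 0.96)
Step 2: at (3.85, 0.96), ∇φ = (14.44, 3.83) → (3.85, 0.96) − 0.01·(14.44, 3.83) = (3.7056, 0.9217)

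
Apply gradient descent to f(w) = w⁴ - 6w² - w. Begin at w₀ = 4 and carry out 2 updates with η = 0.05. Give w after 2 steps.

41.099575

f′(w) = 4w³ - 12w - 1
w₁ = 4 − 0.05·207 = -6.35
w₂ = -6.35 − 0.05·(-948.9915) = 41.099575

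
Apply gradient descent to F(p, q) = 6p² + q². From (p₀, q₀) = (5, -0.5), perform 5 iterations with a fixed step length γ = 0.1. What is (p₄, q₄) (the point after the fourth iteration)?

∇F = (12p, 2q)
(p₁, q₁) = (5, -0.5) − 0.1·(60, -1) = (-1, -0.4)
(p₂, q₂) = (-1, -0.4) − 0.1·(-12, -0.8) = (0.2, -0.32)
(p₃, q₃) = (0.2, -0.32) − 0.1·(2.4, -0.64) = (-0.04, -0.256)
(p₄, q₄) = (-0.04, -0.256) − 0.1·(-0.48, -0.512) = (0.008, -0.2048)

(0.008, -0.2048)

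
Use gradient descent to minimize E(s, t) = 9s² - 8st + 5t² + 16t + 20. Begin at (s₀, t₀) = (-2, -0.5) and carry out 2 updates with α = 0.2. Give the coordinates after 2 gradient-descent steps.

(-20.88, 9.74)

∇E = (18s - 8t, -8s + 10t + 16)
Step 1: at (-2, -0.5), ∇E = (-32, 27) → (-2, -0.5) − 0.2·(-32, 27) = (4.4, -5.9)
Step 2: at (4.4, -5.9), ∇E = (126.4, -78.2) → (4.4, -5.9) − 0.2·(126.4, -78.2) = (-20.88, 9.74)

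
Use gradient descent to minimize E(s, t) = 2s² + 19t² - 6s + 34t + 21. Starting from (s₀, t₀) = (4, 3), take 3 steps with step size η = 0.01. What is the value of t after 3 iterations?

0.033488

∇E = (4s - 6, 38t + 34)
Step 1: at (4, 3), ∇E = (10, 148) → (4, 3) − 0.01·(10, 148) = (3.9, 1.52)
Step 2: at (3.9, 1.52), ∇E = (9.6, 91.76) → (3.9, 1.52) − 0.01·(9.6, 91.76) = (3.804, 0.6024)
Step 3: at (3.804, 0.6024), ∇E = (9.216, 56.8912) → (3.804, 0.6024) − 0.01·(9.216, 56.8912) = (3.71184, 0.033488)
t = 0.033488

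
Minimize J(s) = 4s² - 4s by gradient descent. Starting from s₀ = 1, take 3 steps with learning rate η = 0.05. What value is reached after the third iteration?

0.608

J′(s) = 8s - 4
Step 1: J′(1) = 4; s₁ = 1 − 0.05·4 = 0.8
Step 2: J′(0.8) = 2.4; s₂ = 0.8 − 0.05·2.4 = 0.68
Step 3: J′(0.68) = 1.44; s₃ = 0.68 − 0.05·1.44 = 0.608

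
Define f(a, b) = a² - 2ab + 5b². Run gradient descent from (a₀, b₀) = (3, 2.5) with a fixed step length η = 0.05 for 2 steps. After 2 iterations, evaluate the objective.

∇f = (2a - 2b, -2a + 10b)
(a₁, b₁) = (3, 2.5) − 0.05·(1, 19) = (2.95, 1.55)
(a₂, b₂) = (2.95, 1.55) − 0.05·(2.8, 9.6) = (2.81, 1.07)
f(2.81, 1.07) = 7.6072

7.6072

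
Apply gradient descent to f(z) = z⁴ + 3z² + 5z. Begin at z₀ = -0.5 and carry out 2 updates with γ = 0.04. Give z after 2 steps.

-0.59750144

f′(z) = 4z³ + 6z + 5
Step 1: f′(-0.5) = 1.5; z₁ = -0.5 − 0.04·1.5 = -0.56
Step 2: f′(-0.56) = 0.937536; z₂ = -0.56 − 0.04·0.937536 = -0.59750144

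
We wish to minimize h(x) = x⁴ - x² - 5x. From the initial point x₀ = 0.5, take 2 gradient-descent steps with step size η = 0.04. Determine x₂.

h′(x) = 4x³ - 2x - 5
Step 1: h′(0.5) = -5.5; x₁ = 0.5 − 0.04·(-5.5) = 0.72
Step 2: h′(0.72) = -4.947008; x₂ = 0.72 − 0.04·(-4.947008) = 0.91788032

0.91788032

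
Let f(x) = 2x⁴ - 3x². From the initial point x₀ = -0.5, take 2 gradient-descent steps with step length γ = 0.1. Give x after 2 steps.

-0.8456

f′(x) = 8x³ - 6x
Step 1: f′(-0.5) = 2; x₁ = -0.5 − 0.1·2 = -0.7
Step 2: f′(-0.7) = 1.456; x₂ = -0.7 − 0.1·1.456 = -0.8456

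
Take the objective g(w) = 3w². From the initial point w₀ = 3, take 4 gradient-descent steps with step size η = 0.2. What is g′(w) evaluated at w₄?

g′(w) = 6w
w₁ = 3 − 0.2·18 = -0.6
w₂ = -0.6 − 0.2·(-3.6) = 0.12
w₃ = 0.12 − 0.2·0.72 = -0.024
w₄ = -0.024 − 0.2·(-0.144) = 0.0048
g′(w) at (0.0048) = 0.0288

0.0288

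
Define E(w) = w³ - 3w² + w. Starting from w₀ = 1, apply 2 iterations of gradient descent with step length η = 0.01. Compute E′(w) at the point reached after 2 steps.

E′(w) = 3w² - 6w + 1
w₁ = 1 − 0.01·(-2) = 1.02
w₂ = 1.02 − 0.01·(-1.9988) = 1.039988
E′(w) at (1.039988) = -1.995202879568

-1.995202879568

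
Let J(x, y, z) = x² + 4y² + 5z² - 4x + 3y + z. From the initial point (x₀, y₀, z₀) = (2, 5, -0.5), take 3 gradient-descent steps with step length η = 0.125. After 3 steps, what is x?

2

∇J = (2x - 4, 8y + 3, 10z + 1)
(x₁, y₁, z₁) = (2, 5, -0.5) − 0.125·(0, 43, -4) = (2, -0.375, 0)
(x₂, y₂, z₂) = (2, -0.375, 0) − 0.125·(0, 0, 1) = (2, -0.375, -0.125)
(x₃, y₃, z₃) = (2, -0.375, -0.125) − 0.125·(0, 0, -0.25) = (2, -0.375, -0.09375)
x = 2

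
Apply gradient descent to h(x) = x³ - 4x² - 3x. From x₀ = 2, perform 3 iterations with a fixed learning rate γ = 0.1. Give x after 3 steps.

h′(x) = 3x² - 8x - 3
x₁ = 2 − 0.1·(-7) = 2.7
x₂ = 2.7 − 0.1·(-2.73) = 2.973
x₃ = 2.973 − 0.1·(-0.267813) = 2.9997813

2.9997813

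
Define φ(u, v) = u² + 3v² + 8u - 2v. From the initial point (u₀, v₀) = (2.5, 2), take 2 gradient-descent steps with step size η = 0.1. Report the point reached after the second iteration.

(0.16, 0.6)

∇φ = (2u + 8, 6v - 2)
Step 1: at (2.5, 2), ∇φ = (13, 10) → (2.5, 2) − 0.1·(13, 10) = (1.2, 1)
Step 2: at (1.2, 1), ∇φ = (10.4, 4) → (1.2, 1) − 0.1·(10.4, 4) = (0.16, 0.6)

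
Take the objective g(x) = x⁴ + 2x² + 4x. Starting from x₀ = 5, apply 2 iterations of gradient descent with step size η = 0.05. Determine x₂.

1888.4656

g′(x) = 4x³ + 4x + 4
x₁ = 5 − 0.05·524 = -21.2
x₂ = -21.2 − 0.05·(-38193.312) = 1888.4656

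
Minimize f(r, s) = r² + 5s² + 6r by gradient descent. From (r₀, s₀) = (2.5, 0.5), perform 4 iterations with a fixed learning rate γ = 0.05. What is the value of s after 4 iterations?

0.03125

∇f = (2r + 6, 10s)
Step 1: at (2.5, 0.5), ∇f = (11, 5) → (2.5, 0.5) − 0.05·(11, 5) = (1.95, 0.25)
Step 2: at (1.95, 0.25), ∇f = (9.9, 2.5) → (1.95, 0.25) − 0.05·(9.9, 2.5) = (1.455, 0.125)
Step 3: at (1.455, 0.125), ∇f = (8.91, 1.25) → (1.455, 0.125) − 0.05·(8.91, 1.25) = (1.0095, 0.0625)
Step 4: at (1.0095, 0.0625), ∇f = (8.019, 0.625) → (1.0095, 0.0625) − 0.05·(8.019, 0.625) = (0.60855, 0.03125)
s = 0.03125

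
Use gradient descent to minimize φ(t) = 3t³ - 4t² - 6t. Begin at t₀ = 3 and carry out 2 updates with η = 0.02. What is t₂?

1.711128

φ′(t) = 9t² - 8t - 6
t₁ = 3 − 0.02·51 = 1.98
t₂ = 1.98 − 0.02·13.4436 = 1.711128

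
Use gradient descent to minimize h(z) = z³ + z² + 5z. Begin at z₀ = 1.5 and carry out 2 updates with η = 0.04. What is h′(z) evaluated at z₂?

6.943432872752

h′(z) = 3z² + 2z + 5
Step 1: h′(1.5) = 14.75; z₁ = 1.5 − 0.04·14.75 = 0.91
Step 2: h′(0.91) = 9.3043; z₂ = 0.91 − 0.04·9.3043 = 0.537828
h′(z) at (0.537828) = 6.943432872752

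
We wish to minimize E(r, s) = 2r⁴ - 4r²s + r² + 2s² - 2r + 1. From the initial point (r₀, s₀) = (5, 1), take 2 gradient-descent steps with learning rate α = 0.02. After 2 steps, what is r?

453.33258496

∇E = (8r³ - 8rs + 2r - 2, -4r² + 4s)
(r₁, s₁) = (5, 1) − 0.02·(968, -96) = (-14.36, 2.92)
(r₂, s₂) = (-14.36, 2.92) − 0.02·(-23384.629248, -813.1584) = (453.33258496, 19.183168)
r = 453.33258496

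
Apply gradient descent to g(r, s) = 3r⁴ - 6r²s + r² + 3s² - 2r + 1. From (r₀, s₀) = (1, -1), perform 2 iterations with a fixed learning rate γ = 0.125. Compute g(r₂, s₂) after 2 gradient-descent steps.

20455.88671875

∇g = (12r³ - 12rs + 2r - 2, -6r² + 6s)
(r₁, s₁) = (1, -1) − 0.125·(24, -12) = (-2, 0.5)
(r₂, s₂) = (-2, 0.5) − 0.125·(-90, -21) = (9.25, 3.125)
g(9.25, 3.125) = 20455.88671875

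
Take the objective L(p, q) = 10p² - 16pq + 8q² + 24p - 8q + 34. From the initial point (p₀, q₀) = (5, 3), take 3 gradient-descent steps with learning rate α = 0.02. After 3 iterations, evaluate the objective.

∇L = (20p - 16q + 24, -16p + 16q - 8)
Step 1: at (5, 3), ∇L = (76, -40) → (5, 3) − 0.02·(76, -40) = (3.48, 3.8)
Step 2: at (3.48, 3.8), ∇L = (32.8, -2.88) → (3.48, 3.8) − 0.02·(32.8, -2.88) = (2.824, 3.8576)
Step 3: at (2.824, 3.8576), ∇L = (18.7584, 8.5376) → (2.824, 3.8576) − 0.02·(18.7584, 8.5376) = (2.448832, 3.686848)
L(2.448832, 3.686848) = 87.532209258496

87.532209258496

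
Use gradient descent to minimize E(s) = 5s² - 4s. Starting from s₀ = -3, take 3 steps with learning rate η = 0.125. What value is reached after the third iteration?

E′(s) = 10s - 4
s₁ = -3 − 0.125·(-34) = 1.25
s₂ = 1.25 − 0.125·8.5 = 0.1875
s₃ = 0.1875 − 0.125·(-2.125) = 0.453125

0.453125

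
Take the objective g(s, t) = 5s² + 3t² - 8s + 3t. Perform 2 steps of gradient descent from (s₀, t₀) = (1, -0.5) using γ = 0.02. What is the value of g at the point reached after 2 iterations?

∇g = (10s - 8, 6t + 3)
Step 1: at (1, -0.5), ∇g = (2, 0) → (1, -0.5) − 0.02·(2, 0) = (0.96, -0.5)
Step 2: at (0.96, -0.5), ∇g = (1.6, 0) → (0.96, -0.5) − 0.02·(1.6, 0) = (0.928, -0.5)
g(0.928, -0.5) = -3.86808

-3.86808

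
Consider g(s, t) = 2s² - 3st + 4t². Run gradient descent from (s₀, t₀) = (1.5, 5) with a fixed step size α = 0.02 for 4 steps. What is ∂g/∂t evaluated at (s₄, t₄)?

∇g = (4s - 3t, -3s + 8t)
Step 1: at (1.5, 5), ∇g = (-9, 35.5) → (1.5, 5) − 0.02·(-9, 35.5) = (1.68, 4.29)
Step 2: at (1.68, 4.29), ∇g = (-6.15, 29.28) → (1.68, 4.29) − 0.02·(-6.15, 29.28) = (1.803, 3.7044)
Step 3: at (1.803, 3.7044), ∇g = (-3.9012, 24.2262) → (1.803, 3.7044) − 0.02·(-3.9012, 24.2262) = (1.881024, 3.219876)
Step 4: at (1.881024, 3.219876), ∇g = (-2.135532, 20.115936) → (1.881024, 3.219876) − 0.02·(-2.135532, 20.115936) = (1.92373464, 2.81755728)
∂g/∂t at (1.92373464, 2.81755728) = 16.76925432

16.76925432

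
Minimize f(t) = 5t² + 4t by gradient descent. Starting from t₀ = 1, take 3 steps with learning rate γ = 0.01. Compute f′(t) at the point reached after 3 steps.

f′(t) = 10t + 4
Step 1: f′(1) = 14; t₁ = 1 − 0.01·14 = 0.86
Step 2: f′(0.86) = 12.6; t₂ = 0.86 − 0.01·12.6 = 0.734
Step 3: f′(0.734) = 11.34; t₃ = 0.734 − 0.01·11.34 = 0.6206
f′(t) at (0.6206) = 10.206

10.206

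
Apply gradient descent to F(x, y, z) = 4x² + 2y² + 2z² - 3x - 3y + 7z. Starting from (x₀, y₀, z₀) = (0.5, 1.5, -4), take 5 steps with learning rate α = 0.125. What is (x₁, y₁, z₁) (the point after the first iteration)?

(0.375, 1.125, -2.875)

∇F = (8x - 3, 4y - 3, 4z + 7)
(x₁, y₁, z₁) = (0.5, 1.5, -4) − 0.125·(1, 3, -9) = (0.375, 1.125, -2.875)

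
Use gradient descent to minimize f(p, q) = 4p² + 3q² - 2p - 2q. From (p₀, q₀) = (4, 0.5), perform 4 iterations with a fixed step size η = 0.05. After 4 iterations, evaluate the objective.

0.3662546675

∇f = (8p - 2, 6q - 2)
(p₁, q₁) = (4, 0.5) − 0.05·(30, 1) = (2.5, 0.45)
(p₂, q₂) = (2.5, 0.45) − 0.05·(18, 0.7) = (1.6, 0.415)
(p₃, q₃) = (1.6, 0.415) − 0.05·(10.8, 0.49) = (1.06, 0.3905)
(p₄, q₄) = (1.06, 0.3905) − 0.05·(6.48, 0.343) = (0.736, 0.37335)
f(0.736, 0.37335) = 0.3662546675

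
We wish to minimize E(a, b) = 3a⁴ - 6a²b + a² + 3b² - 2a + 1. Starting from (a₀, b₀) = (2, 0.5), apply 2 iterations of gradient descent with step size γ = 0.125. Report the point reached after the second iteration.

(957.5546875, 58.203125)

∇E = (12a³ - 12ab + 2a - 2, -6a² + 6b)
Step 1: at (2, 0.5), ∇E = (86, -21) → (2, 0.5) − 0.125·(86, -21) = (-8.75, 3.125)
Step 2: at (-8.75, 3.125), ∇E = (-7730.4375, -440.625) → (-8.75, 3.125) − 0.125·(-7730.4375, -440.625) = (957.5546875, 58.203125)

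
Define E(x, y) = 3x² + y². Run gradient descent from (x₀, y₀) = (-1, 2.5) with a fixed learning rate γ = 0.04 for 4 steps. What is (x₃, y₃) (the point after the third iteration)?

(-0.438976, 1.94672)

∇E = (6x, 2y)
(x₁, y₁) = (-1, 2.5) − 0.04·(-6, 5) = (-0.76, 2.3)
(x₂, y₂) = (-0.76, 2.3) − 0.04·(-4.56, 4.6) = (-0.5776, 2.116)
(x₃, y₃) = (-0.5776, 2.116) − 0.04·(-3.4656, 4.232) = (-0.438976, 1.94672)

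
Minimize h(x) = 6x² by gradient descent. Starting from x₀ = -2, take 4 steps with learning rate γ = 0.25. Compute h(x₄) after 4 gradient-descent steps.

6144

h′(x) = 12x
Step 1: h′(-2) = -24; x₁ = -2 − 0.25·(-24) = 4
Step 2: h′(4) = 48; x₂ = 4 − 0.25·48 = -8
Step 3: h′(-8) = -96; x₃ = -8 − 0.25·(-96) = 16
Step 4: h′(16) = 192; x₄ = 16 − 0.25·192 = -32
h(-32) = 6144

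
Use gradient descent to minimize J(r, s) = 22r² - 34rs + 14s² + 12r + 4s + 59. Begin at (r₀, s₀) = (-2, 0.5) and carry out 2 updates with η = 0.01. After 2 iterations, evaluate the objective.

∇J = (44r - 34s + 12, -34r + 28s + 4)
(r₁, s₁) = (-2, 0.5) − 0.01·(-93, 86) = (-1.07, -0.36)
(r₂, s₂) = (-1.07, -0.36) − 0.01·(-22.84, 30.3) = (-0.8416, -0.663)
J(-0.8416, -0.663) = 49.01381112

49.01381112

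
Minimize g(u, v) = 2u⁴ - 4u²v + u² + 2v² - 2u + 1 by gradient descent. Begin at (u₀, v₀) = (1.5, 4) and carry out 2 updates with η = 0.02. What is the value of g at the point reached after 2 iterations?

∇g = (8u³ - 8uv + 2u - 2, -4u² + 4v)
Step 1: at (1.5, 4), ∇g = (-20, 7) → (1.5, 4) − 0.02·(-20, 7) = (1.9, 3.86)
Step 2: at (1.9, 3.86), ∇g = (-2, 1) → (1.9, 3.86) − 0.02·(-2, 1) = (1.94, 3.84)
g(1.94, 3.84) = 0.89527392

0.89527392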